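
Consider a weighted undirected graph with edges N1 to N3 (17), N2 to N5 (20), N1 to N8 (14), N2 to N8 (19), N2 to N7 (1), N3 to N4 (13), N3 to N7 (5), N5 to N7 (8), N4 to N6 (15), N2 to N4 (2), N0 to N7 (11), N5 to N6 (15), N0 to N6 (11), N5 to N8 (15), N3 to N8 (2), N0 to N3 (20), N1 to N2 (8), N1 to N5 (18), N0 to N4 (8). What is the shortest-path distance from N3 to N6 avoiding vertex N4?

Comparing a few candidate routes:
N3 → N7 → N2 → N5 → N6: 5 + 1 + 20 + 15 = 41
N3 → N8 → N5 → N6: 2 + 15 + 15 = 32
N3 → N7 → N5 → N6: 5 + 8 + 15 = 28
N3 → N7 → N0 → N6: 5 + 11 + 11 = 27
N3 → N8 → N2 → N7 → N0 → N6: 2 + 19 + 1 + 11 + 11 = 44
N3 → N0 → N6: 20 + 11 = 31
Best route has total 27.

27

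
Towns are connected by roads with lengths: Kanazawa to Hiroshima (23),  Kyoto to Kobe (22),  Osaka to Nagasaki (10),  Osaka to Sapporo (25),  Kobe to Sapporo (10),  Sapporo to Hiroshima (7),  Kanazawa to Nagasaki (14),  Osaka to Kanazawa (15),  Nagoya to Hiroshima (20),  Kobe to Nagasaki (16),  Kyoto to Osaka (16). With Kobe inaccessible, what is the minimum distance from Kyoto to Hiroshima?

Paths from Kyoto to Hiroshima avoiding Kobe:
Kyoto -> Osaka -> Sapporo -> Hiroshima: 16 + 25 + 7 = 48
Kyoto -> Osaka -> Kanazawa -> Hiroshima: 16 + 15 + 23 = 54
Kyoto -> Osaka -> Nagasaki -> Kanazawa -> Hiroshima: 16 + 10 + 14 + 23 = 63
Shortest: 48.

48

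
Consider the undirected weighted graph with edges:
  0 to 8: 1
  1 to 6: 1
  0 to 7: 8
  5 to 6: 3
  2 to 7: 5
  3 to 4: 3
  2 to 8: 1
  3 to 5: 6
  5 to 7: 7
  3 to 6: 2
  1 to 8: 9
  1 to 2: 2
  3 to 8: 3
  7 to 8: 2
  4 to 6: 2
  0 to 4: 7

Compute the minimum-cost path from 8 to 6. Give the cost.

4

A few of the 8→6 routes:
8 → 2 → 1 → 6: 1 + 2 + 1 = 4
8 → 1 → 6: 9 + 1 = 10
8 → 3 → 6: 3 + 2 = 5
8 → 3 → 4 → 6: 3 + 3 + 2 = 8
The minimum is 4.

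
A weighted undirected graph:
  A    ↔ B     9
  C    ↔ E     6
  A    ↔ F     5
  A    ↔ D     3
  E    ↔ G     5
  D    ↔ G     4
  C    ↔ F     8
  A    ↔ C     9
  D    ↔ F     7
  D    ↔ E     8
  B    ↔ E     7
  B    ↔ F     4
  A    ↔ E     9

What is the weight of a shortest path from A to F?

Comparing a few candidate routes:
A → D → F: 3 + 7 = 10
A → B → F: 9 + 4 = 13
A → F: 5
The minimum is 5.

5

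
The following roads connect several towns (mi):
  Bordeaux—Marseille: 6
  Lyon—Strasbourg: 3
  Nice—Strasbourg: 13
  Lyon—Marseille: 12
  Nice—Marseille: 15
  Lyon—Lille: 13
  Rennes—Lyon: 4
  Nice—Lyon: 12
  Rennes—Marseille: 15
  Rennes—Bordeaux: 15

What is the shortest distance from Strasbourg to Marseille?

15

A few of the Strasbourg→Marseille routes:
Strasbourg → Nice → Lyon → Marseille: 13 + 12 + 12 = 37
Strasbourg → Lyon → Nice → Marseille: 3 + 12 + 15 = 30
Strasbourg → Nice → Marseille: 13 + 15 = 28
Strasbourg → Lyon → Rennes → Bordeaux → Marseille: 3 + 4 + 15 + 6 = 28
Strasbourg → Lyon → Marseille: 3 + 12 = 15
Strasbourg → Lyon → Rennes → Marseille: 3 + 4 + 15 = 22
Best route has total 15 mi.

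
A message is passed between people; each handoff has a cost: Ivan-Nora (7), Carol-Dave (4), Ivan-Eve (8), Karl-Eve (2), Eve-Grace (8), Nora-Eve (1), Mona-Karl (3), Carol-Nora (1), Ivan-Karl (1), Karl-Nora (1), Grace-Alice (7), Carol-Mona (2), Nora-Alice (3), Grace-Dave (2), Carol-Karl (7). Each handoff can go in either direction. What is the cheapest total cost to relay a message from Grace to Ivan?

9

Comparing a few candidate routes:
Grace→Eve→Nora→Karl→Ivan: 8 + 1 + 1 + 1 = 11
Grace→Alice→Nora→Karl→Ivan: 7 + 3 + 1 + 1 = 12
Grace→Dave→Carol→Nora→Eve→Karl→Ivan: 2 + 4 + 1 + 1 + 2 + 1 = 11
Grace→Dave→Carol→Nora→Karl→Ivan: 2 + 4 + 1 + 1 + 1 = 9
Grace→Eve→Karl→Ivan: 8 + 2 + 1 = 11
The minimum is 9.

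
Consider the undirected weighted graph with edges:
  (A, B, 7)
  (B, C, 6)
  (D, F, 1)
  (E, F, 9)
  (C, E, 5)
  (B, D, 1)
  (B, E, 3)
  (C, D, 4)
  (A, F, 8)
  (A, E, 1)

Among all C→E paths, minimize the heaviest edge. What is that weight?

4

Some routes from C to E:
C → E: max(5) = 5
C → D → B → E: max(4, 1, 3) = 4
C → D → F → A → E: max(4, 1, 8, 1) = 8
C → B → E: max(6, 3) = 6
C → D → B → A → E: max(4, 1, 7, 1) = 7
C → B → A → E: max(6, 7, 1) = 7
Best route has worst link 4.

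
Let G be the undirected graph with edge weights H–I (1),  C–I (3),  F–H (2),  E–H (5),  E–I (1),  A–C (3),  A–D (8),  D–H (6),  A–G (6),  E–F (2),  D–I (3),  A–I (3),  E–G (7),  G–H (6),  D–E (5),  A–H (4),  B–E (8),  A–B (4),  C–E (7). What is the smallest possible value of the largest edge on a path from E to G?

A few of the E→G routes:
E→D→I→A→H→G: max(5, 3, 3, 4, 6) = 6
E→D→I→A→G: max(5, 3, 3, 6) = 6
E→D→I→H→A→G: max(5, 3, 1, 4, 6) = 6
E→D→I→H→G: max(5, 3, 1, 6) = 6
The minimum achievable maximum is 6.

6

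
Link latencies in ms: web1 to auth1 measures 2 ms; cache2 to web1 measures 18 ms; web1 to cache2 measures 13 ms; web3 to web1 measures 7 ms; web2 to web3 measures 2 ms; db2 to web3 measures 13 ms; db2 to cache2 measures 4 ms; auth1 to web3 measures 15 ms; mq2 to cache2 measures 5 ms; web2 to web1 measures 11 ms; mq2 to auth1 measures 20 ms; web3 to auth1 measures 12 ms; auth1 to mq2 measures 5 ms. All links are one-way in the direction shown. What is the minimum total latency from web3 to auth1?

Candidate routes:
web3-auth1: 12
web3-web1-auth1: 7 + 2 = 9
Shortest: 9 ms.

9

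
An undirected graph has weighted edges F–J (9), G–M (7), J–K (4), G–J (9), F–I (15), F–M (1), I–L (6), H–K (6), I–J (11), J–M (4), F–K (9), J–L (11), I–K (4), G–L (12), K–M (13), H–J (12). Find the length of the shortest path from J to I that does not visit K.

11

A few of the J→I routes:
J → L → I: 11 + 6 = 17
J → I: 11
J → M → F → I: 4 + 1 + 15 = 20
The minimum is 11.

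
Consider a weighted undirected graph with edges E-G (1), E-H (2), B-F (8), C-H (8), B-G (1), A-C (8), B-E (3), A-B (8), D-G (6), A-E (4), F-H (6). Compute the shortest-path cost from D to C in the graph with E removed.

Candidate routes:
D → G → B → F → H → C: 6 + 1 + 8 + 6 + 8 = 29
D → G → B → A → C: 6 + 1 + 8 + 8 = 23
Best route has total 23.

23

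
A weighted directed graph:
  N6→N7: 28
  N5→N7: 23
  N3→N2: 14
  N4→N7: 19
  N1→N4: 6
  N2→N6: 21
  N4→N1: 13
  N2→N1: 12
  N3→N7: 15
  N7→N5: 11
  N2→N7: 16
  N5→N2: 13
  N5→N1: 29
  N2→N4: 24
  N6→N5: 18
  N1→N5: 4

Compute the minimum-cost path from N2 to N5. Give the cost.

A few of the N2→N5 routes:
N2 → N4 → N7 → N5: 24 + 19 + 11 = 54
N2 → N6 → N5: 21 + 18 = 39
N2 → N4 → N1 → N5: 24 + 13 + 4 = 41
N2 → N1 → N4 → N7 → N5: 12 + 6 + 19 + 11 = 48
N2 → N7 → N5: 16 + 11 = 27
N2 → N1 → N5: 12 + 4 = 16
The minimum is 16.

16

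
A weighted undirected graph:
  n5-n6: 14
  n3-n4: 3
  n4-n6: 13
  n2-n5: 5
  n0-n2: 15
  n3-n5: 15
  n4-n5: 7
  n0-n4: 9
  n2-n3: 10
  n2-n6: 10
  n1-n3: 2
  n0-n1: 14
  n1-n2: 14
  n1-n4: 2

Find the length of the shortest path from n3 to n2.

10

A few of the n3→n2 routes:
n3-n1-n2: 2 + 14 = 16
n3-n2: 10
n3-n4-n5-n2: 3 + 7 + 5 = 15
The minimum is 10.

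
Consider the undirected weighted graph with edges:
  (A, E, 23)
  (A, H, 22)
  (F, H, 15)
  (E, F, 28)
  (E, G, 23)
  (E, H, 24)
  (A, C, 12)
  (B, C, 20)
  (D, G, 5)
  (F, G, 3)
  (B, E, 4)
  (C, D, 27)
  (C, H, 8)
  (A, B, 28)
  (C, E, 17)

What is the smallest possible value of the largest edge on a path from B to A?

Some routes from B to A:
B → C → H → A: max(20, 8, 22) = 22
B → E → G → F → H → A: max(4, 23, 3, 15, 22) = 23
B → C → A: max(20, 12) = 20
B → E → C → H → A: max(4, 17, 8, 22) = 22
B → E → G → F → H → C → A: max(4, 23, 3, 15, 8, 12) = 23
B → E → C → A: max(4, 17, 12) = 17
Smallest bottleneck: 17.

17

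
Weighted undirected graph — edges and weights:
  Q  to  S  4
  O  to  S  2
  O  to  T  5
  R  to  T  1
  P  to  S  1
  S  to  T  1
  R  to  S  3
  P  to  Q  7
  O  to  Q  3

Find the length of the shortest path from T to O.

A few of the T→O routes:
T→R→S→Q→O: 1 + 3 + 4 + 3 = 11
T→S→O: 1 + 2 = 3
T→O: 5
T→R→S→O: 1 + 3 + 2 = 6
T→S→P→Q→O: 1 + 1 + 7 + 3 = 12
T→S→Q→O: 1 + 4 + 3 = 8
Shortest: 3.

3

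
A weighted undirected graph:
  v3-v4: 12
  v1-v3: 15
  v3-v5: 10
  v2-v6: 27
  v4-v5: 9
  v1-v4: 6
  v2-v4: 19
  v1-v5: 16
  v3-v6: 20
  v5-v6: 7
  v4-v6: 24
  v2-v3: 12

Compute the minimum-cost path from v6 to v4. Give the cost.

16

Some routes from v6 to v4:
v6-v4: 24
v6-v5-v4: 7 + 9 = 16
v6-v5-v3-v4: 7 + 10 + 12 = 29
Best route has total 16.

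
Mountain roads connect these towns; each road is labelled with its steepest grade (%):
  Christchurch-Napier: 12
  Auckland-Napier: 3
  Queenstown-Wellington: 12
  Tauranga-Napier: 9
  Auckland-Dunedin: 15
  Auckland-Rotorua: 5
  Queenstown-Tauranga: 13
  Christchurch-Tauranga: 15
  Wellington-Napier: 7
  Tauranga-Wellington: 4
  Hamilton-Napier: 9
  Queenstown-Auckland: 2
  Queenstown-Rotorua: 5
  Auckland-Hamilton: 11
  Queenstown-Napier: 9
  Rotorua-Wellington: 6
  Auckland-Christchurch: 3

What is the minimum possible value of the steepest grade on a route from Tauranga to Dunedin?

15

A few of the Tauranga→Dunedin routes:
Tauranga -> Christchurch -> Napier -> Queenstown -> Rotorua -> Auckland -> Dunedin: max(15, 12, 9, 5, 5, 15) = 15
Tauranga -> Christchurch -> Napier -> Hamilton -> Auckland -> Dunedin: max(15, 12, 9, 11, 15) = 15
Tauranga -> Christchurch -> Auckland -> Dunedin: max(15, 3, 15) = 15
Tauranga -> Christchurch -> Napier -> Auckland -> Dunedin: max(15, 12, 3, 15) = 15
Tauranga -> Christchurch -> Napier -> Queenstown -> Wellington -> Rotorua -> Auckland -> Dunedin: max(15, 12, 9, 12, 6, 5, 15) = 15
Best route has worst link 15%.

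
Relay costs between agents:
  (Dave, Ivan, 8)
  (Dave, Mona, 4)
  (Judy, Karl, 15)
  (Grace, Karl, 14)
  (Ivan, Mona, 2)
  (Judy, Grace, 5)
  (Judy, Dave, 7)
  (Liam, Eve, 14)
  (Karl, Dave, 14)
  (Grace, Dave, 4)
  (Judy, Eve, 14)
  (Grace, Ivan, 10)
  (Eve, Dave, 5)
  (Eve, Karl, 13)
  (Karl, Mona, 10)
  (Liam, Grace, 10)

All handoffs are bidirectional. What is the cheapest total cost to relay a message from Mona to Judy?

Checking several routes:
Mona → Ivan → Dave → Judy: 2 + 8 + 7 = 17
Mona → Dave → Judy: 4 + 7 = 11
Mona → Ivan → Dave → Grace → Judy: 2 + 8 + 4 + 5 = 19
Mona → Dave → Grace → Judy: 4 + 4 + 5 = 13
Mona → Ivan → Grace → Judy: 2 + 10 + 5 = 17
Best route has total 11.

11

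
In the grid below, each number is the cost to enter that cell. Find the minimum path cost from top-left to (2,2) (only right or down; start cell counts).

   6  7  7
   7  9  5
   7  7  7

32

Take (0,0) → (0,1) → (0,2) → (1,2) → (2,2) for a total of 6 + 7 + 7 + 5 + 7 = 32.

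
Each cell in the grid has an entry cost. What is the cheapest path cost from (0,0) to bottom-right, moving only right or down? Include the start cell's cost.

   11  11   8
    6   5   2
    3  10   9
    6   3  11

Cheapest: [0,0] [1,0] [2,0] [3,0] [3,1] [3,2]
  11 + 6 + 3 + 6 + 3 + 11 = 40
(Top row then right column would cost 52.)

40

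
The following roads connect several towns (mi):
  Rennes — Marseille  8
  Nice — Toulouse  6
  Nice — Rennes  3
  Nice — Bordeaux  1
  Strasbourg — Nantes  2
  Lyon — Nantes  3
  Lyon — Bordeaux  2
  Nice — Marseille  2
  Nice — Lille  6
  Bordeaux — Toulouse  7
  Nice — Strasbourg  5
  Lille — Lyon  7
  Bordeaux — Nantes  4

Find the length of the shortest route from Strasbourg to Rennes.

Checking several routes:
Strasbourg - Nice - Rennes: 5 + 3 = 8
Strasbourg - Nantes - Lyon - Bordeaux - Nice - Rennes: 2 + 3 + 2 + 1 + 3 = 11
Strasbourg - Nantes - Bordeaux - Nice - Rennes: 2 + 4 + 1 + 3 = 10
Shortest: 8 mi.

8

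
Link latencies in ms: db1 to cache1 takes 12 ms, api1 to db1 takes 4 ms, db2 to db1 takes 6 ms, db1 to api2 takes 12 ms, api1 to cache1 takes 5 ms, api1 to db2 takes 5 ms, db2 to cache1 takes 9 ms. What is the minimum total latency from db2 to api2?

18

Checking several routes:
db2→cache1→api1→db1→api2: 9 + 5 + 4 + 12 = 30
db2→db1→api2: 6 + 12 = 18
db2→api1→db1→api2: 5 + 4 + 12 = 21
The minimum is 18 ms.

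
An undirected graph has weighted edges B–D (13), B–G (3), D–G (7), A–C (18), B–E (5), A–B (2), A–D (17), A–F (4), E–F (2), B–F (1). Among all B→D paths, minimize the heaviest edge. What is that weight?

Paths from B to D:
B -> E -> F -> A -> D: max(5, 2, 4, 17) = 17
B -> D: max(13) = 13
B -> G -> D: max(3, 7) = 7
B -> A -> D: max(2, 17) = 17
B -> F -> A -> D: max(1, 4, 17) = 17
Smallest bottleneck: 7.

7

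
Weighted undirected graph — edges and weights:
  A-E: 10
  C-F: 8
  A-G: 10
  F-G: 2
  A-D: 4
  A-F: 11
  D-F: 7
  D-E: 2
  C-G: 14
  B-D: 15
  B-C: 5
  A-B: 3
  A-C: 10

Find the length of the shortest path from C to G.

Comparing a few candidate routes:
C → B → A → G: 5 + 3 + 10 = 18
C → F → G: 8 + 2 = 10
C → A → G: 10 + 10 = 20
C → G: 14
Best route has total 10.

10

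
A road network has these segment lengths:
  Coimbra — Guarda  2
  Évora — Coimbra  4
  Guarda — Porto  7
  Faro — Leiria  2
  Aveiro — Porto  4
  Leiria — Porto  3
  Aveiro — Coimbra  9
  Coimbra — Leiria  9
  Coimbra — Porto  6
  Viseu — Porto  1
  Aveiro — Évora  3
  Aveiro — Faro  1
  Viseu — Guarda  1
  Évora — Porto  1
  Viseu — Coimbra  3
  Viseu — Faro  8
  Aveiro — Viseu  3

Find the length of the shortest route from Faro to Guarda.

5

A few of the Faro→Guarda routes:
Faro -> Aveiro -> Évora -> Porto -> Viseu -> Guarda: 1 + 3 + 1 + 1 + 1 = 7
Faro -> Leiria -> Porto -> Viseu -> Guarda: 2 + 3 + 1 + 1 = 7
Faro -> Aveiro -> Viseu -> Coimbra -> Guarda: 1 + 3 + 3 + 2 = 9
Faro -> Aveiro -> Viseu -> Guarda: 1 + 3 + 1 = 5
Faro -> Aveiro -> Porto -> Viseu -> Guarda: 1 + 4 + 1 + 1 = 7
Best route has total 5.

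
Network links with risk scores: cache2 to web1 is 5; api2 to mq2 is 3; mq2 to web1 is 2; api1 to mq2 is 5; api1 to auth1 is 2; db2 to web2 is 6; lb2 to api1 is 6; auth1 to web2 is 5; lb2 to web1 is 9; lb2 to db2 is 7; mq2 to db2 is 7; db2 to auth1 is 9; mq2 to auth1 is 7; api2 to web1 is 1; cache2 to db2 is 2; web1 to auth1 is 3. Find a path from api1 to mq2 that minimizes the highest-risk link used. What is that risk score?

3

Comparing a few candidate routes:
api1→mq2: max(5) = 5
api1→auth1→web2→db2→cache2→web1→mq2: max(2, 5, 6, 2, 5, 2) = 6
api1→auth1→web1→api2→mq2: max(2, 3, 1, 3) = 3
api1→auth1→web1→mq2: max(2, 3, 2) = 3
api1→auth1→web2→db2→cache2→web1→api2→mq2: max(2, 5, 6, 2, 5, 1, 3) = 6
api1→lb2→db2→cache2→web1→api2→mq2: max(6, 7, 2, 5, 1, 3) = 7
The minimum achievable maximum is 3.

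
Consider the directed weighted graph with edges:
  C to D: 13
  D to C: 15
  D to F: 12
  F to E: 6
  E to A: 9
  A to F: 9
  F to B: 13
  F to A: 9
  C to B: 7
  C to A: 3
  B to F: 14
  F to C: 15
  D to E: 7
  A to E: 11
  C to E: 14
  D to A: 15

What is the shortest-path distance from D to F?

12

Checking several routes:
D → C → B → F: 15 + 7 + 14 = 36
D → A → F: 15 + 9 = 24
D → F: 12
D → C → A → F: 15 + 3 + 9 = 27
D → E → A → F: 7 + 9 + 9 = 25
The minimum is 12.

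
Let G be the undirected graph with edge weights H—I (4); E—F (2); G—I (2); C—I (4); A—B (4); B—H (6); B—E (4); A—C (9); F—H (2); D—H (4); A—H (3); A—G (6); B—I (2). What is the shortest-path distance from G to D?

Some routes from G to D:
G → I → H → D: 2 + 4 + 4 = 10
G → I → B → H → D: 2 + 2 + 6 + 4 = 14
G → A → H → D: 6 + 3 + 4 = 13
Best route has total 10.

10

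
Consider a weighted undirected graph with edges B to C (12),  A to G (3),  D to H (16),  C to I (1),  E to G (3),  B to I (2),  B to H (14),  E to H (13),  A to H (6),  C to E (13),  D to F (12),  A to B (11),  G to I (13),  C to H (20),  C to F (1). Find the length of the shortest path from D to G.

25

Comparing a few candidate routes:
D → F → C → I → G: 12 + 1 + 1 + 13 = 27
D → F → C → I → B → A → G: 12 + 1 + 1 + 2 + 11 + 3 = 30
D → H → A → G: 16 + 6 + 3 = 25
D → F → C → E → G: 12 + 1 + 13 + 3 = 29
The minimum is 25.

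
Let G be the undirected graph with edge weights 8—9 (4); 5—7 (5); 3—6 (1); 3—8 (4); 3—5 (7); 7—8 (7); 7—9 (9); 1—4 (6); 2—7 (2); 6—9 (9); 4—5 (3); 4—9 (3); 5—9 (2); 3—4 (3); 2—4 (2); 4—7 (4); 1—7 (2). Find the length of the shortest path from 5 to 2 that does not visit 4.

Checking several routes:
5 - 7 - 2: 5 + 2 = 7
5 - 9 - 7 - 2: 2 + 9 + 2 = 13
5 - 9 - 8 - 7 - 2: 2 + 4 + 7 + 2 = 15
5 - 9 - 6 - 3 - 8 - 7 - 2: 2 + 9 + 1 + 4 + 7 + 2 = 25
5 - 3 - 8 - 7 - 2: 7 + 4 + 7 + 2 = 20
Shortest: 7.

7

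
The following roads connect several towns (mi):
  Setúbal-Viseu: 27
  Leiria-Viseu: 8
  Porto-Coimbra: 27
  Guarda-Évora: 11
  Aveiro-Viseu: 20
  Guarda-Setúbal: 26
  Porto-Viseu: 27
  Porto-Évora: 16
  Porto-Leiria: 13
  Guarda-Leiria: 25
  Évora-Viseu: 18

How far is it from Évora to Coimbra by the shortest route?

43

Comparing a few candidate routes:
Évora-Porto-Coimbra: 16 + 27 = 43
Évora-Viseu-Porto-Coimbra: 18 + 27 + 27 = 72
Évora-Guarda-Leiria-Porto-Coimbra: 11 + 25 + 13 + 27 = 76
Évora-Viseu-Leiria-Porto-Coimbra: 18 + 8 + 13 + 27 = 66
The minimum is 43 mi.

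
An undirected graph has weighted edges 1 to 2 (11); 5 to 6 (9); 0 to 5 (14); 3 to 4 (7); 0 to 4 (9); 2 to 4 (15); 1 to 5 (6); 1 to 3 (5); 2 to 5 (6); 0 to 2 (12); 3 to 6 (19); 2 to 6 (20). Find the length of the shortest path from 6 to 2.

Comparing a few candidate routes:
6 → 3 → 1 → 2: 19 + 5 + 11 = 35
6 → 2: 20
6 → 5 → 1 → 2: 9 + 6 + 11 = 26
6 → 5 → 2: 9 + 6 = 15
6 → 5 → 0 → 2: 9 + 14 + 12 = 35
Best route has total 15.

15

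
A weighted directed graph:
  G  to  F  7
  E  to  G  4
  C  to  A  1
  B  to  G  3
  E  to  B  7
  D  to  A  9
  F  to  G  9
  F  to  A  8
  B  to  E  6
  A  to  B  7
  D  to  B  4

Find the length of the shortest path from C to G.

Routes from C to G:
C-A-B-G: 1 + 7 + 3 = 11
C-A-B-E-G: 1 + 7 + 6 + 4 = 18
Shortest: 11.

11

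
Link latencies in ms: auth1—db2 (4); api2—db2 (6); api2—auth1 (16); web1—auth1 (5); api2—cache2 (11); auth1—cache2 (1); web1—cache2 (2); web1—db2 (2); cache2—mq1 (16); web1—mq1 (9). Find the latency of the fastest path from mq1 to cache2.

11

Some routes from mq1 to cache2:
mq1→web1→db2→auth1→cache2: 9 + 2 + 4 + 1 = 16
mq1→web1→auth1→cache2: 9 + 5 + 1 = 15
mq1→web1→cache2: 9 + 2 = 11
mq1→cache2: 16
Shortest: 11 ms.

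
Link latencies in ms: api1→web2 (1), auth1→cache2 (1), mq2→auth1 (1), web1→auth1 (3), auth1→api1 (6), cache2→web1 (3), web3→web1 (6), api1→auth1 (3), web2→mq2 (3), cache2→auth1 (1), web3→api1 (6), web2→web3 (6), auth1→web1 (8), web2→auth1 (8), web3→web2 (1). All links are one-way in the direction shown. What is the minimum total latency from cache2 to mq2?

11

Paths from cache2 to mq2:
cache2 → auth1 → api1 → web2 → mq2: 1 + 6 + 1 + 3 = 11
cache2 → web1 → auth1 → api1 → web2 → mq2: 3 + 3 + 6 + 1 + 3 = 16
Best route has total 11 ms.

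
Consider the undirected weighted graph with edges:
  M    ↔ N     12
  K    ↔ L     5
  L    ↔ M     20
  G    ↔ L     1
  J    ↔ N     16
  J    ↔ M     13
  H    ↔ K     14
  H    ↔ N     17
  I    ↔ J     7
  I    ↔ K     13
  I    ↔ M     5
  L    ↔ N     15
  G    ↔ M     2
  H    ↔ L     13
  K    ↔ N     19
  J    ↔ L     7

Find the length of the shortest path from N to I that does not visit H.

17

Checking several routes:
N → M → I: 12 + 5 = 17
N → J → I: 16 + 7 = 23
N → L → J → I: 15 + 7 + 7 = 29
N → L → G → M → I: 15 + 1 + 2 + 5 = 23
N → M → G → L → J → I: 12 + 2 + 1 + 7 + 7 = 29
The minimum is 17.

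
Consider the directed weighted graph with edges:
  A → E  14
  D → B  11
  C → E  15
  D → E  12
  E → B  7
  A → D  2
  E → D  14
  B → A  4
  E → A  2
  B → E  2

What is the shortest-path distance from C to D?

Candidate routes:
C - E - A - D: 15 + 2 + 2 = 19
C - E - D: 15 + 14 = 29
C - E - B - A - D: 15 + 7 + 4 + 2 = 28
Best route has total 19.

19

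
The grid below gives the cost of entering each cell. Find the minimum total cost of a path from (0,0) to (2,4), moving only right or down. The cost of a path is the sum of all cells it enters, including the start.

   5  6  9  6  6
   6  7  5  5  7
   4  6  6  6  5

38

Cheapest: (0,0) -> (1,0) -> (2,0) -> (2,1) -> (2,2) -> (2,3) -> (2,4)
  5 + 6 + 4 + 6 + 6 + 6 + 5 = 38
(Top row then right column would cost 44.)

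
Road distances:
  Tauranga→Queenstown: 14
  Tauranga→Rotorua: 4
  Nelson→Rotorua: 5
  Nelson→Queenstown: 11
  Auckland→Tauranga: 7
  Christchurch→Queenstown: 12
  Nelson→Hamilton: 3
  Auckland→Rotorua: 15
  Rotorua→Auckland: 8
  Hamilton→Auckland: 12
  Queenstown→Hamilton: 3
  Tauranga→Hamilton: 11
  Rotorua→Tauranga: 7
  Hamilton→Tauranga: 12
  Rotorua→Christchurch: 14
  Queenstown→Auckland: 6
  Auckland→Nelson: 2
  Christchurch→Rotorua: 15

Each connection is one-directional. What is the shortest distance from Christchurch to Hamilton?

Checking several routes:
Christchurch → Queenstown → Auckland → Nelson → Hamilton: 12 + 6 + 2 + 3 = 23
Christchurch → Queenstown → Auckland → Tauranga → Hamilton: 12 + 6 + 7 + 11 = 36
Christchurch → Rotorua → Tauranga → Queenstown → Hamilton: 15 + 7 + 14 + 3 = 39
Christchurch → Rotorua → Auckland → Nelson → Hamilton: 15 + 8 + 2 + 3 = 28
Christchurch → Queenstown → Hamilton: 12 + 3 = 15
Christchurch → Rotorua → Tauranga → Hamilton: 15 + 7 + 11 = 33
The minimum is 15.

15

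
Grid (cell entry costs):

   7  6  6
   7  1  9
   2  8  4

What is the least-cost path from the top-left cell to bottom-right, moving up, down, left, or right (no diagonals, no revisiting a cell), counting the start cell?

26

One optimal route is [0,0] [0,1] [1,1] [2,1] [2,2].
Its cost is 7 + 6 + 1 + 8 + 4 = 26.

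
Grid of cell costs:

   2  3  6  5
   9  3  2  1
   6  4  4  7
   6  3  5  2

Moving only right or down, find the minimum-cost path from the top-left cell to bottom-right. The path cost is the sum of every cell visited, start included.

Best path: [0,0] -> [0,1] -> [1,1] -> [1,2] -> [1,3] -> [2,3] -> [3,3]
Cost: 2 + 3 + 3 + 2 + 1 + 7 + 2 = 20
For comparison, the top-then-right route costs 26.

20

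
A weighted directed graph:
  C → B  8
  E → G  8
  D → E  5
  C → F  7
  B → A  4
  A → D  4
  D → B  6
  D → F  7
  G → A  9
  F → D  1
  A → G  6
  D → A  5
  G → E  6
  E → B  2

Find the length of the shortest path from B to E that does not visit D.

16

Candidate routes:
B -> A -> G -> E: 4 + 6 + 6 = 16
The minimum is 16.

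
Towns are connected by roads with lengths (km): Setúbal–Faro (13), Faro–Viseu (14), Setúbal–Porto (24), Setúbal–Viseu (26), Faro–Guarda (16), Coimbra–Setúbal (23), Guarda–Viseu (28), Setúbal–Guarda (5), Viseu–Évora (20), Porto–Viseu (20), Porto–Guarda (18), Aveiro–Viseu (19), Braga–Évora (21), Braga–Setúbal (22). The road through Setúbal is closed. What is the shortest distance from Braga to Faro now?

55

Paths from Braga to Faro avoiding Setúbal:
Braga → Évora → Viseu → Faro: 21 + 20 + 14 = 55
Braga → Évora → Viseu → Porto → Guarda → Faro: 21 + 20 + 20 + 18 + 16 = 95
Braga → Évora → Viseu → Guarda → Faro: 21 + 20 + 28 + 16 = 85
Best route has total 55 km.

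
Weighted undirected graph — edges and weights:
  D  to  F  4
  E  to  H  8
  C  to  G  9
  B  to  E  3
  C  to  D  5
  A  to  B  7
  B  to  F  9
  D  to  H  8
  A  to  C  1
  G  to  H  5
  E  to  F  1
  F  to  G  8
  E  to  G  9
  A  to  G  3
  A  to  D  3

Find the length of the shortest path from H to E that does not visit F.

8

Some routes from H to E avoiding F:
H-G-A-B-E: 5 + 3 + 7 + 3 = 18
H-E: 8
H-G-E: 5 + 9 = 14
The minimum is 8.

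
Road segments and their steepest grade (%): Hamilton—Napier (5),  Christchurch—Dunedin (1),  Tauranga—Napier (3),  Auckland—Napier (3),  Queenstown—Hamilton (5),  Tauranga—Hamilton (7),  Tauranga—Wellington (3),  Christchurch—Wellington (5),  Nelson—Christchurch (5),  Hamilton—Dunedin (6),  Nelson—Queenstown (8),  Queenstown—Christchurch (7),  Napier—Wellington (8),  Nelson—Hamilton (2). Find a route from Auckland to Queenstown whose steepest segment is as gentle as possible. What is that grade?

5

Comparing a few candidate routes:
Auckland -> Napier -> Hamilton -> Queenstown: max(3, 5, 5) = 5
Auckland -> Napier -> Tauranga -> Wellington -> Christchurch -> Nelson -> Hamilton -> Queenstown: max(3, 3, 3, 5, 5, 2, 5) = 5
Auckland -> Napier -> Tauranga -> Wellington -> Christchurch -> Dunedin -> Hamilton -> Queenstown: max(3, 3, 3, 5, 1, 6, 5) = 6
Best route has worst link 5%.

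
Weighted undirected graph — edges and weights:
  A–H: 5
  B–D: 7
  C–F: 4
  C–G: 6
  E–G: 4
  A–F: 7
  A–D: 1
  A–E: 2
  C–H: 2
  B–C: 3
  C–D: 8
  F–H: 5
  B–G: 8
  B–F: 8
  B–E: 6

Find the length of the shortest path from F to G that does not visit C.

Some routes from F to G avoiding C:
F→B→G: 8 + 8 = 16
F→B→E→G: 8 + 6 + 4 = 18
F→B→D→A→E→G: 8 + 7 + 1 + 2 + 4 = 22
F→H→A→E→G: 5 + 5 + 2 + 4 = 16
F→A→E→G: 7 + 2 + 4 = 13
F→A→E→B→G: 7 + 2 + 6 + 8 = 23
Shortest: 13.

13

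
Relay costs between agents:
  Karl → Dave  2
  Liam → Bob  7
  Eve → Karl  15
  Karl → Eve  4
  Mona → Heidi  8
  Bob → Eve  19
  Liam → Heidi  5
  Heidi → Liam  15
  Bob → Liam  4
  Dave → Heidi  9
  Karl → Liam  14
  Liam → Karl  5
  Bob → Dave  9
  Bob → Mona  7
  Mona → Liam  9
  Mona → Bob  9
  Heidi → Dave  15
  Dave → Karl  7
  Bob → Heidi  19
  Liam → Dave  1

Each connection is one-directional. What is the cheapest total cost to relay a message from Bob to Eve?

13

Checking several routes:
Bob → Eve: 19
Bob → Mona → Liam → Dave → Karl → Eve: 7 + 9 + 1 + 7 + 4 = 28
Bob → Mona → Liam → Karl → Eve: 7 + 9 + 5 + 4 = 25
Bob → Liam → Dave → Karl → Eve: 4 + 1 + 7 + 4 = 16
Bob → Liam → Karl → Eve: 4 + 5 + 4 = 13
Bob → Dave → Karl → Eve: 9 + 7 + 4 = 20
Shortest: 13.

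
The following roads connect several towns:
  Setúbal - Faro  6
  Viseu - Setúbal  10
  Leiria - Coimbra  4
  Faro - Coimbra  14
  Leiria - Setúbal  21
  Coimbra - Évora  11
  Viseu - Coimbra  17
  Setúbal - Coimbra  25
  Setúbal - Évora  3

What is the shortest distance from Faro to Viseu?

A few of the Faro→Viseu routes:
Faro - Coimbra - Viseu: 14 + 17 = 31
Faro - Setúbal - Viseu: 6 + 10 = 16
Faro - Setúbal - Évora - Coimbra - Viseu: 6 + 3 + 11 + 17 = 37
Best route has total 16.

16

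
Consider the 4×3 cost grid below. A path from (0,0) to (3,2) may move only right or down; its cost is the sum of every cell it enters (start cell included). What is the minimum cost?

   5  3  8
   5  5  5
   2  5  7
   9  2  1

20

Take (0,0) → (1,0) → (2,0) → (2,1) → (3,1) → (3,2) for a total of 5 + 5 + 2 + 5 + 2 + 1 = 20.
(Top row then right column would cost 29.)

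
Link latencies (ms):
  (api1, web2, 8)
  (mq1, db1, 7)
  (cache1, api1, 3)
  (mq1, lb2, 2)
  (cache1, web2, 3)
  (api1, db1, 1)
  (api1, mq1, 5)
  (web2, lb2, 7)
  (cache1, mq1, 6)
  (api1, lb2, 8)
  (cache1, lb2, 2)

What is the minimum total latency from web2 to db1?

7

Checking several routes:
web2-cache1-lb2-mq1-api1-db1: 3 + 2 + 2 + 5 + 1 = 13
web2-lb2-cache1-api1-db1: 7 + 2 + 3 + 1 = 13
web2-cache1-api1-db1: 3 + 3 + 1 = 7
web2-cache1-lb2-api1-db1: 3 + 2 + 8 + 1 = 14
web2-cache1-lb2-mq1-db1: 3 + 2 + 2 + 7 = 14
web2-api1-db1: 8 + 1 = 9
Best route has total 7 ms.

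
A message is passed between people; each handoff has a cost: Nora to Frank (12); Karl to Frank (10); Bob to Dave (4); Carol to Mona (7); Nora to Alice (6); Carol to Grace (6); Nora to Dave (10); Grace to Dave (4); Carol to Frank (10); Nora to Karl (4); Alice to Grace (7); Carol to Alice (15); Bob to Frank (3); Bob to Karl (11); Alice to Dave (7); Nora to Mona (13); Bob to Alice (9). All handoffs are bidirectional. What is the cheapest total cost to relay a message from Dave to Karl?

Comparing a few candidate routes:
Dave→Bob→Karl: 4 + 11 = 15
Dave→Bob→Frank→Karl: 4 + 3 + 10 = 17
Dave→Alice→Nora→Karl: 7 + 6 + 4 = 17
Dave→Nora→Karl: 10 + 4 = 14
Shortest: 14.

14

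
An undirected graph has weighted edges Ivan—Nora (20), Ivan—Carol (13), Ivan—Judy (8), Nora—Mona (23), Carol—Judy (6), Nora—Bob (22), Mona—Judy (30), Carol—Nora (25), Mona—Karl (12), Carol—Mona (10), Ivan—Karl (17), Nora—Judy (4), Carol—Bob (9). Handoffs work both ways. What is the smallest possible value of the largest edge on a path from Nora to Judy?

Some routes from Nora to Judy:
Nora→Ivan→Karl→Mona→Carol→Judy: max(20, 17, 12, 10, 6) = 20
Nora→Ivan→Carol→Judy: max(20, 13, 6) = 20
Nora→Ivan→Judy: max(20, 8) = 20
Nora→Bob→Carol→Judy: max(22, 9, 6) = 22
Nora→Bob→Carol→Mona→Karl→Ivan→Judy: max(22, 9, 10, 12, 17, 8) = 22
Nora→Judy: max(4) = 4
The minimum achievable maximum is 4.

4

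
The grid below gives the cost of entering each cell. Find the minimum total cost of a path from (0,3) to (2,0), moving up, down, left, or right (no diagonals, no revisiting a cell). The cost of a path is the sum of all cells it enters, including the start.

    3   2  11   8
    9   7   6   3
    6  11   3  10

37

Best path: r0c3 r1c3 r1c2 r2c2 r2c1 r2c0
Cost: 8 + 3 + 6 + 3 + 11 + 6 = 37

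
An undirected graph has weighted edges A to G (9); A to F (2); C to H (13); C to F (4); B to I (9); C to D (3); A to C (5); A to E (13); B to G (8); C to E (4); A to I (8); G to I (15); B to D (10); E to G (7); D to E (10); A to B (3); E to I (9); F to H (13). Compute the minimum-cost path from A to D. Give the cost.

Comparing a few candidate routes:
A - C - E - D: 5 + 4 + 10 = 19
A - E - C - D: 13 + 4 + 3 = 20
A - F - C - D: 2 + 4 + 3 = 9
A - B - D: 3 + 10 = 13
A - C - D: 5 + 3 = 8
The minimum is 8.

8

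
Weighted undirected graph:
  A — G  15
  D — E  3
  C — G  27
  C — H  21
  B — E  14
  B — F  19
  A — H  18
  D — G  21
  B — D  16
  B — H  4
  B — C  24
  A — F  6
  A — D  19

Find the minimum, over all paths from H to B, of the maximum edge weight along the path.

Some routes from H to B:
H→A→D→E→B: max(18, 19, 3, 14) = 19
H→A→D→B: max(18, 19, 16) = 19
H→B: max(4) = 4
H→A→F→B: max(18, 6, 19) = 19
Smallest bottleneck: 4.

4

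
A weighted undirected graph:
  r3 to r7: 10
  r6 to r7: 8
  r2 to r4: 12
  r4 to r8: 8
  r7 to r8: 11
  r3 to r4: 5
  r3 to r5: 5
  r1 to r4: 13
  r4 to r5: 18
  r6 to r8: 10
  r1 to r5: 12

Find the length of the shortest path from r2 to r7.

27

Routes from r2 to r7:
r2 - r4 - r5 - r3 - r7: 12 + 18 + 5 + 10 = 45
r2 - r4 - r8 - r6 - r7: 12 + 8 + 10 + 8 = 38
r2 - r4 - r8 - r7: 12 + 8 + 11 = 31
r2 - r4 - r1 - r5 - r3 - r7: 12 + 13 + 12 + 5 + 10 = 52
r2 - r4 - r3 - r7: 12 + 5 + 10 = 27
Best route has total 27.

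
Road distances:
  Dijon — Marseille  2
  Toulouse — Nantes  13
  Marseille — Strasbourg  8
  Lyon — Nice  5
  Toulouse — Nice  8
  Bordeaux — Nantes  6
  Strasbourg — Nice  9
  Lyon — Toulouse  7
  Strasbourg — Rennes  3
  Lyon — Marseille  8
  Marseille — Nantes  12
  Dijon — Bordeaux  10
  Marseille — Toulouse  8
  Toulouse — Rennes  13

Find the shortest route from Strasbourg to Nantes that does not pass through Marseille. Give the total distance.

Routes from Strasbourg to Nantes avoiding Marseille:
Strasbourg - Nice - Toulouse - Nantes: 9 + 8 + 13 = 30
Strasbourg - Nice - Lyon - Toulouse - Nantes: 9 + 5 + 7 + 13 = 34
Strasbourg - Rennes - Toulouse - Nantes: 3 + 13 + 13 = 29
The minimum is 29.

29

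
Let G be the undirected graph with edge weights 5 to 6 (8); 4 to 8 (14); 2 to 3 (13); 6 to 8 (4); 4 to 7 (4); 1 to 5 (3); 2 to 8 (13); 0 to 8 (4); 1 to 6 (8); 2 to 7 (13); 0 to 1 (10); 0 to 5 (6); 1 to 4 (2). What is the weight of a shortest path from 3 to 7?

26

A few of the 3→7 routes:
3-2-8-0-5-1-4-7: 13 + 13 + 4 + 6 + 3 + 2 + 4 = 45
3-2-7: 13 + 13 = 26
3-2-8-6-1-4-7: 13 + 13 + 4 + 8 + 2 + 4 = 44
3-2-8-6-5-1-4-7: 13 + 13 + 4 + 8 + 3 + 2 + 4 = 47
3-2-8-0-1-4-7: 13 + 13 + 4 + 10 + 2 + 4 = 46
3-2-8-4-7: 13 + 13 + 14 + 4 = 44
The minimum is 26.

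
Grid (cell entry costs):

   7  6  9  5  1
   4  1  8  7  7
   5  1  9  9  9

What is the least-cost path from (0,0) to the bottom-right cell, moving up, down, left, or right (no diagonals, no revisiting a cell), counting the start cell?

40

Cheapest: (0,0) -> (1,0) -> (1,1) -> (2,1) -> (2,2) -> (2,3) -> (2,4)
  7 + 4 + 1 + 1 + 9 + 9 + 9 = 40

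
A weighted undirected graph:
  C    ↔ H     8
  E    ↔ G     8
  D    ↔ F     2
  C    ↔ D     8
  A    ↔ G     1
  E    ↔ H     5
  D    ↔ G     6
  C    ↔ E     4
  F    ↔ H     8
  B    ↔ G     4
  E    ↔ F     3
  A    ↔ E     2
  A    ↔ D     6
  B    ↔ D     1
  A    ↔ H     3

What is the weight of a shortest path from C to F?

Checking several routes:
C - E - A - G - B - D - F: 4 + 2 + 1 + 4 + 1 + 2 = 14
C - E - F: 4 + 3 = 7
C - D - F: 8 + 2 = 10
Best route has total 7.

7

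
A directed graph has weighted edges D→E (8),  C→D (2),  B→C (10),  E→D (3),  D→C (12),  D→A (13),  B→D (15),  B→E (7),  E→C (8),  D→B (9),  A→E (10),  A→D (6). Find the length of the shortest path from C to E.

Candidate routes:
C→D→A→E: 2 + 13 + 10 = 25
C→D→B→E: 2 + 9 + 7 = 18
C→D→E: 2 + 8 = 10
The minimum is 10.

10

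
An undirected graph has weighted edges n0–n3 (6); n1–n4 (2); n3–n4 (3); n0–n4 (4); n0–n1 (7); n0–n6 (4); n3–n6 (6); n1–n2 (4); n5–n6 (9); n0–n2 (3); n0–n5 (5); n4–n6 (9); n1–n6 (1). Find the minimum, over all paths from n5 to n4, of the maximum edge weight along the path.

A few of the n5→n4 routes:
n5→n0→n6→n1→n4: max(5, 4, 1, 2) = 5
n5→n0→n2→n1→n6→n3→n4: max(5, 3, 4, 1, 6, 3) = 6
n5→n0→n2→n1→n4: max(5, 3, 4, 2) = 5
n5→n0→n6→n3→n4: max(5, 4, 6, 3) = 6
n5→n0→n4: max(5, 4) = 5
Best route has worst link 5.

5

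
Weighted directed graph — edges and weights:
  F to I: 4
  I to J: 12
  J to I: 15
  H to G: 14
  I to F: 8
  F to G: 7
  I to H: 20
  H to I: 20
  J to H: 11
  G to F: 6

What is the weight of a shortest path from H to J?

Candidate routes:
H -> I -> J: 20 + 12 = 32
H -> G -> F -> I -> J: 14 + 6 + 4 + 12 = 36
The minimum is 32.

32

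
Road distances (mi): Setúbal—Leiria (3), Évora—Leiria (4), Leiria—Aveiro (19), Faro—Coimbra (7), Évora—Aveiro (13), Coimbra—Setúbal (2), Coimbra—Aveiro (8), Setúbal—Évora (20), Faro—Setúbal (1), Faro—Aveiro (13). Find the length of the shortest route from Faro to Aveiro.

A few of the Faro→Aveiro routes:
Faro-Coimbra-Aveiro: 7 + 8 = 15
Faro-Setúbal-Leiria-Évora-Aveiro: 1 + 3 + 4 + 13 = 21
Faro-Aveiro: 13
Faro-Setúbal-Coimbra-Aveiro: 1 + 2 + 8 = 11
Shortest: 11 mi.

11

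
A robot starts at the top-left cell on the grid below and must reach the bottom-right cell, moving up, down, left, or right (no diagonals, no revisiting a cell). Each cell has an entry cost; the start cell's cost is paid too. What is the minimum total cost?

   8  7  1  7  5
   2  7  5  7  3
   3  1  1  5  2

Cheapest: r0c0 -> r1c0 -> r2c0 -> r2c1 -> r2c2 -> r2c3 -> r2c4
  8 + 2 + 3 + 1 + 1 + 5 + 2 = 22

22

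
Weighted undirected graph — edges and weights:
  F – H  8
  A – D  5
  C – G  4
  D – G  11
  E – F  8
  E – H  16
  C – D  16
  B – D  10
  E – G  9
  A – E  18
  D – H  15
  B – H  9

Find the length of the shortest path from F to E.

8

Checking several routes:
F→H→E: 8 + 16 = 24
F→H→B→D→G→E: 8 + 9 + 10 + 11 + 9 = 47
F→H→D→G→E: 8 + 15 + 11 + 9 = 43
F→H→D→A→E: 8 + 15 + 5 + 18 = 46
F→E: 8
F→H→B→D→A→E: 8 + 9 + 10 + 5 + 18 = 50
Shortest: 8.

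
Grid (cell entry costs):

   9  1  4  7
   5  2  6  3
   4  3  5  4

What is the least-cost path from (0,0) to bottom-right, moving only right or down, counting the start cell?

24

Cheapest: [0,0] [0,1] [1,1] [2,1] [2,2] [2,3]
  9 + 1 + 2 + 3 + 5 + 4 = 24
For comparison, the top-then-right route costs 28.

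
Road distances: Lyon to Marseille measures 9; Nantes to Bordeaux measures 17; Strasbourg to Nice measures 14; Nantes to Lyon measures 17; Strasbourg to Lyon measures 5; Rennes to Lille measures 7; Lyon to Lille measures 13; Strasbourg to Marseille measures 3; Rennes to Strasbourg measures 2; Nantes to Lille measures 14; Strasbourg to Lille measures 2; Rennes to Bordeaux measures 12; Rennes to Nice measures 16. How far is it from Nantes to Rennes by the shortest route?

18

Some routes from Nantes to Rennes:
Nantes → Bordeaux → Rennes: 17 + 12 = 29
Nantes → Lyon → Strasbourg → Rennes: 17 + 5 + 2 = 24
Nantes → Lille → Strasbourg → Rennes: 14 + 2 + 2 = 18
Nantes → Lyon → Marseille → Strasbourg → Rennes: 17 + 9 + 3 + 2 = 31
Nantes → Lille → Rennes: 14 + 7 = 21
Nantes → Lyon → Strasbourg → Lille → Rennes: 17 + 5 + 2 + 7 = 31
The minimum is 18.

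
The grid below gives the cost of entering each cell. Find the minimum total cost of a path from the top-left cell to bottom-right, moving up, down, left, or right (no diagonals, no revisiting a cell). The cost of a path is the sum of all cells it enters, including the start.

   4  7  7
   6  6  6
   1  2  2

15

Best path: (0,0) (1,0) (2,0) (2,1) (2,2)
Cost: 4 + 6 + 1 + 2 + 2 = 15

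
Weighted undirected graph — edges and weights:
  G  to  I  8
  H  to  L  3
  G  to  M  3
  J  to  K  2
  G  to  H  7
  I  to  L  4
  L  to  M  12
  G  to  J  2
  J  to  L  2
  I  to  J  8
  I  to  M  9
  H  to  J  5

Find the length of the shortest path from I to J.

Comparing a few candidate routes:
I→J: 8
I→M→G→J: 9 + 3 + 2 = 14
I→G→J: 8 + 2 = 10
I→L→J: 4 + 2 = 6
I→L→H→J: 4 + 3 + 5 = 12
The minimum is 6.

6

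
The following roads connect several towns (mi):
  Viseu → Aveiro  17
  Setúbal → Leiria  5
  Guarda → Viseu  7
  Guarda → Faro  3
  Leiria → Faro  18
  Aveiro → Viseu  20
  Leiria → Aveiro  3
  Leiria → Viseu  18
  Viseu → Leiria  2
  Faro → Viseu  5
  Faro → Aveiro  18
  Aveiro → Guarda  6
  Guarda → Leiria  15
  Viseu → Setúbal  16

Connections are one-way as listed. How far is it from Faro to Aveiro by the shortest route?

10

Checking several routes:
Faro - Viseu - Aveiro: 5 + 17 = 22
Faro - Viseu - Leiria - Aveiro: 5 + 2 + 3 = 10
Faro - Aveiro: 18
Shortest: 10 mi.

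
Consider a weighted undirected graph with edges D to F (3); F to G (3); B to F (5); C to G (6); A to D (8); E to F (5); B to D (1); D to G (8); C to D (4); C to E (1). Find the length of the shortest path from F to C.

Comparing a few candidate routes:
F-G-D-C: 3 + 8 + 4 = 15
F-G-C: 3 + 6 = 9
F-E-C: 5 + 1 = 6
F-D-G-C: 3 + 8 + 6 = 17
F-B-D-C: 5 + 1 + 4 = 10
F-D-C: 3 + 4 = 7
Best route has total 6.

6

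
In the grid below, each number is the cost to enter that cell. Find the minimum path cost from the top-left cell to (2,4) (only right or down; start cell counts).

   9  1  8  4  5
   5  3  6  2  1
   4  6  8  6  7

Best path: (0,0) (0,1) (1,1) (1,2) (1,3) (1,4) (2,4)
Cost: 9 + 1 + 3 + 6 + 2 + 1 + 7 = 29

29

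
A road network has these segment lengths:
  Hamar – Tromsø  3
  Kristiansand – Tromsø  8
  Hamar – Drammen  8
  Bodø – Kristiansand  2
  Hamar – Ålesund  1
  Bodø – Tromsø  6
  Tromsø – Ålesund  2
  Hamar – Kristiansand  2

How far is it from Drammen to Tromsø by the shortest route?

11

Routes from Drammen to Tromsø:
Drammen-Hamar-Kristiansand-Bodø-Tromsø: 8 + 2 + 2 + 6 = 18
Drammen-Hamar-Kristiansand-Tromsø: 8 + 2 + 8 = 18
Drammen-Hamar-Ålesund-Tromsø: 8 + 1 + 2 = 11
Drammen-Hamar-Tromsø: 8 + 3 = 11
The minimum is 11.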